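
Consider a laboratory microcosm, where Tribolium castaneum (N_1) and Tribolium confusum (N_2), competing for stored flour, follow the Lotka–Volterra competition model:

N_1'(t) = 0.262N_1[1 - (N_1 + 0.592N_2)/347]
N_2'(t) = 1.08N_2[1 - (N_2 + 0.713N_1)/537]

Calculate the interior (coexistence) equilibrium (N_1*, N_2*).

N_1* ≈ 50.3, N_2* ≈ 501

Setting both brackets to zero gives the nullclines N_1 + 0.592N_2 = 347 and 0.713N_1 + N_2 = 537.
Substituting N_2 = 537 - 0.713N_1 into the first: N_1(1 - 0.592·0.713) = 347 - 0.592·537.
So N_1* = 29.1/0.578 = 50.3, and then N_2* = 537 - 0.713·50.3 = 501.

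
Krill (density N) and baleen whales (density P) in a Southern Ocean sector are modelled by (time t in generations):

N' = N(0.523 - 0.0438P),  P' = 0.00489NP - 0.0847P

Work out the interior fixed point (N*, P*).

Set dP/dt = 0 with P > 0: 0.00489N - 0.0847 = 0, so N* = 0.0847/0.00489 = 17.3.
Set dN/dt = 0 with N > 0: 0.523 - 0.0438P = 0, so P* = 0.523/0.0438 = 11.9.

N* ≈ 17.3, P* ≈ 11.9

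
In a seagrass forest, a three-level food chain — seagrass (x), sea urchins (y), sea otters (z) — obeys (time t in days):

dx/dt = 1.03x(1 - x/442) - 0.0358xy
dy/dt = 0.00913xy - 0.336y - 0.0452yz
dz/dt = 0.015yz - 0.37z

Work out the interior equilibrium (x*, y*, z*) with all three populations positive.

x* ≈ 63.1, y* ≈ 24.7, z* ≈ 5.3

From dz/dt = 0: 0.015y* = 0.37, so y* = 24.7.
From dx/dt = 0: 1.03(1 - x*/442) = 0.0358·24.7, giving x* = 442·(1 - 0.857) = 63.1.
From dy/dt = 0: 0.00913·63.1 - 0.336 = 0.0452z*, so z* = 0.24/0.0452 = 5.3.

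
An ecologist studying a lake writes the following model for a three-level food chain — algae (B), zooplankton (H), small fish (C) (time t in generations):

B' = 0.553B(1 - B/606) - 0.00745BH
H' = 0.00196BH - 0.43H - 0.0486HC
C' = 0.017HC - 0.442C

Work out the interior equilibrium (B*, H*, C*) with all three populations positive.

From dC/dt = 0: 0.017H* = 0.442, so H* = 26.
From dB/dt = 0: 0.553(1 - B*/606) = 0.00745·26, giving B* = 606·(1 - 0.35) = 394.
From dH/dt = 0: 0.00196·394 - 0.43 = 0.0486C*, so C* = 0.342/0.0486 = 7.03.

B* ≈ 394, H* ≈ 26, C* ≈ 7.03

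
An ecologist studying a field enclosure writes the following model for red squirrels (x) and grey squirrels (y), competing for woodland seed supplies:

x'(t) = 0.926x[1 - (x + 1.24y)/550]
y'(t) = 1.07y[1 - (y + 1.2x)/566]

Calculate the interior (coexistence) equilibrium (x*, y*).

Setting both brackets to zero gives the nullclines x + 1.24y = 550 and 1.2x + y = 566.
Substituting y = 566 - 1.2x into the first: x(1 - 1.24·1.2) = 550 - 1.24·566.
So x* = -152/-0.488 = 311, and then y* = 566 - 1.2·311 = 193.

x* ≈ 311, y* ≈ 193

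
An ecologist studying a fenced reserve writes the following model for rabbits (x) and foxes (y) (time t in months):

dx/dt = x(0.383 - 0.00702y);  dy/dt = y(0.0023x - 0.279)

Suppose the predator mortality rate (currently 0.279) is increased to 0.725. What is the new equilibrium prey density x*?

At the interior fixed point, setting dy/dt = 0 with y > 0 fixes x* = (predator death rate)/(xy coefficient) — independent of the other coefficients.
With the change, x* = 0.725/0.0023 = 315; it rises from 121.

x* ≈ 315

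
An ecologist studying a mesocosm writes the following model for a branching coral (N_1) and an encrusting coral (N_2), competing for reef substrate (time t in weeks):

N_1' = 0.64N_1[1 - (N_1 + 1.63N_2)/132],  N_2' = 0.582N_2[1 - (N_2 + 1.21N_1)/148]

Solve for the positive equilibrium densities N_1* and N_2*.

Setting both brackets to zero gives the nullclines N_1 + 1.63N_2 = 132 and 1.21N_1 + N_2 = 148.
Substituting N_2 = 148 - 1.21N_1 into the first: N_1(1 - 1.63·1.21) = 132 - 1.63·148.
So N_1* = -109/-0.972 = 112, and then N_2* = 148 - 1.21·112 = 12.1.

N_1* ≈ 112, N_2* ≈ 12.1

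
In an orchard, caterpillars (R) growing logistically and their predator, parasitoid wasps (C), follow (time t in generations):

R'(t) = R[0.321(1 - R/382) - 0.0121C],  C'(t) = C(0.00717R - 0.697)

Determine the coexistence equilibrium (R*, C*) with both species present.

From dC/dt = 0 with C > 0: 0.00717R* = 0.697, so R* = 97.2.
Substitute into dR/dt = 0: 0.321(1 - 97.2/382) = 0.0121C*.
The bracket is 0.746, giving C* = 0.239/0.0121 = 19.8.

R* ≈ 97.2, C* ≈ 19.8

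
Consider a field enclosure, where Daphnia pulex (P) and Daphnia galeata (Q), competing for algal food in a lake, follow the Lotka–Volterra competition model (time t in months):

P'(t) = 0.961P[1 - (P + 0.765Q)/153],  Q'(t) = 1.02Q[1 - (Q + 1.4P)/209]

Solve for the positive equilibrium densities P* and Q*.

Setting both brackets to zero gives the nullclines P + 0.765Q = 153 and 1.4P + Q = 209.
Substituting Q = 209 - 1.4P into the first: P(1 - 0.765·1.4) = 153 - 0.765·209.
So P* = -6.88/-0.071 = 97, and then Q* = 209 - 1.4·97 = 73.2.

P* ≈ 97, Q* ≈ 73.2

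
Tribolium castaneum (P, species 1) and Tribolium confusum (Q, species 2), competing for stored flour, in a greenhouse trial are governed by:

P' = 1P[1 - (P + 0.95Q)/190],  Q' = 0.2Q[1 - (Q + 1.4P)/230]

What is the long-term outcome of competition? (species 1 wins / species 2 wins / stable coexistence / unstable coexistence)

Compare the nullcline intercepts: K1/α12 = 190/0.95 = 200 < K2 = 230; K2/α21 = 230/1.4 = 164 < K1 = 190.
Since both are reversed, neither can invade when rare; the interior point is a saddle.

unstable coexistence (outcome depends on initial conditions)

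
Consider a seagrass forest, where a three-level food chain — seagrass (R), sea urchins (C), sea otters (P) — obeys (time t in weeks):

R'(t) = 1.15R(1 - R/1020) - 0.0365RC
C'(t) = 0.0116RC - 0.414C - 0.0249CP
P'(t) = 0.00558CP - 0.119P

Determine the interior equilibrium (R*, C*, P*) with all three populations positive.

R* ≈ 330, C* ≈ 21.3, P* ≈ 137

From dP/dt = 0: 0.00558C* = 0.119, so C* = 21.3.
From dR/dt = 0: 1.15(1 - R*/1020) = 0.0365·21.3, giving R* = 1020·(1 - 0.677) = 330.
From dC/dt = 0: 0.0116·330 - 0.414 = 0.0249P*, so P* = 3.41/0.0249 = 137.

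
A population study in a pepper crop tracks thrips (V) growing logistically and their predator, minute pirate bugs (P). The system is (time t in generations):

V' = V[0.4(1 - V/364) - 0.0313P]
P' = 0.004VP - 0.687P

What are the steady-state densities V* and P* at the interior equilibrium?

From dP/dt = 0 with P > 0: 0.004V* = 0.687, so V* = 172.
Substitute into dV/dt = 0: 0.4(1 - 172/364) = 0.0313P*.
The bracket is 0.528, giving P* = 0.211/0.0313 = 6.75.

V* ≈ 172, P* ≈ 6.75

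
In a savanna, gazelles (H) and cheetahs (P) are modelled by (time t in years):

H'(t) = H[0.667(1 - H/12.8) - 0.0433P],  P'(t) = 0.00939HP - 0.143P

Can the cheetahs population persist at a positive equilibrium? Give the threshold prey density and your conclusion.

Threshold H = 15.2; K < 15.2, so no, the predator goes extinct.

The predator equation gives dP/dt > 0 only when H > 0.143/0.00939 = 15.2.
Without the predator, H → K = 12.8. Since 12.8 < 15.2, the predator cannot invade.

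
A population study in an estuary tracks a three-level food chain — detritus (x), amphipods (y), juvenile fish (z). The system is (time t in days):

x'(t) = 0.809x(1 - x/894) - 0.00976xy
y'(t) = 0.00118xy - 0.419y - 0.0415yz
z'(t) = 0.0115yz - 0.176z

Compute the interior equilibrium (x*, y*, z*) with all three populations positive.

From dz/dt = 0: 0.0115y* = 0.176, so y* = 15.3.
From dx/dt = 0: 0.809(1 - x*/894) = 0.00976·15.3, giving x* = 894·(1 - 0.185) = 729.
From dy/dt = 0: 0.00118·729 - 0.419 = 0.0415z*, so z* = 0.441/0.0415 = 10.6.

x* ≈ 729, y* ≈ 15.3, z* ≈ 10.6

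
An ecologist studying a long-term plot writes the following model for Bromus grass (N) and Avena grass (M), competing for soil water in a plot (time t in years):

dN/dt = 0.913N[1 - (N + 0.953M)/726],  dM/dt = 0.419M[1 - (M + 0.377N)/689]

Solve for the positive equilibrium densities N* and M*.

Setting both brackets to zero gives the nullclines N + 0.953M = 726 and 0.377N + M = 689.
Substituting M = 689 - 0.377N into the first: N(1 - 0.953·0.377) = 726 - 0.953·689.
So N* = 69.4/0.641 = 108, and then M* = 689 - 0.377·108 = 648.

N* ≈ 108, M* ≈ 648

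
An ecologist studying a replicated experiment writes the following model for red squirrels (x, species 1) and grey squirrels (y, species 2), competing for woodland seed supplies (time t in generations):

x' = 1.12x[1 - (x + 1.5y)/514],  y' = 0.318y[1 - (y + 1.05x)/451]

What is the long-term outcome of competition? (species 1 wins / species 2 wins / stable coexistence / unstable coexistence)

unstable coexistence (outcome depends on initial conditions)

Compare the nullcline intercepts: K1/α12 = 514/1.5 = 343 < K2 = 451; K2/α21 = 451/1.05 = 430 < K1 = 514.
Since both are reversed, neither can invade when rare; the interior point is a saddle.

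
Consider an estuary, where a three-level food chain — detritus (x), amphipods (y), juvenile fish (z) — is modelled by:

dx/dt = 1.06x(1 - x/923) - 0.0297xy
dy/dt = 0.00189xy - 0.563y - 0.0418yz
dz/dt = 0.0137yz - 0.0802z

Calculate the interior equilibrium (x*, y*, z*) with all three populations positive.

From dz/dt = 0: 0.0137y* = 0.0802, so y* = 5.85.
From dx/dt = 0: 1.06(1 - x*/923) = 0.0297·5.85, giving x* = 923·(1 - 0.164) = 772.
From dy/dt = 0: 0.00189·772 - 0.563 = 0.0418z*, so z* = 0.895/0.0418 = 21.4.

x* ≈ 772, y* ≈ 5.85, z* ≈ 21.4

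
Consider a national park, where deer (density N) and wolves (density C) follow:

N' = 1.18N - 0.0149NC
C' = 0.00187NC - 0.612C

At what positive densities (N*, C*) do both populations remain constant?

N* ≈ 327, C* ≈ 79.2

Set dC/dt = 0 with C > 0: 0.00187N - 0.612 = 0, so N* = 0.612/0.00187 = 327.
Set dN/dt = 0 with N > 0: 1.18 - 0.0149C = 0, so C* = 1.18/0.0149 = 79.2.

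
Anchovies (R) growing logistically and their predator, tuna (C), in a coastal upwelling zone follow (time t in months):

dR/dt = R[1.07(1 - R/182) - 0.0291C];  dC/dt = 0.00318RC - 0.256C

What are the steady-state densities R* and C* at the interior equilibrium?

R* ≈ 80.5, C* ≈ 20.5

From dC/dt = 0 with C > 0: 0.00318R* = 0.256, so R* = 80.5.
Substitute into dR/dt = 0: 1.07(1 - 80.5/182) = 0.0291C*.
The bracket is 0.558, giving C* = 0.597/0.0291 = 20.5.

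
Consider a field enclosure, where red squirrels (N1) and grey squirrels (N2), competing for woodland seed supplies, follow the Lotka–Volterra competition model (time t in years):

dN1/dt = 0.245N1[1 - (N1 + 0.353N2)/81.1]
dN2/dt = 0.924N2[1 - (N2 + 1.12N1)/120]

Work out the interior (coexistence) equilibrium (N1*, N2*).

N1* ≈ 64.1, N2* ≈ 48.2

Setting both brackets to zero gives the nullclines N1 + 0.353N2 = 81.1 and 1.12N1 + N2 = 120.
Substituting N2 = 120 - 1.12N1 into the first: N1(1 - 0.353·1.12) = 81.1 - 0.353·120.
So N1* = 38.7/0.605 = 64.1, and then N2* = 120 - 1.12·64.1 = 48.2.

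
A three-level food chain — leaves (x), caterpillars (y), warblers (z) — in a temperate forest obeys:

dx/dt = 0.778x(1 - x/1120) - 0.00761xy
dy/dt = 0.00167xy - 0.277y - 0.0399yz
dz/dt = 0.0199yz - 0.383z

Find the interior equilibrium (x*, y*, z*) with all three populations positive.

From dz/dt = 0: 0.0199y* = 0.383, so y* = 19.2.
From dx/dt = 0: 0.778(1 - x*/1120) = 0.00761·19.2, giving x* = 1120·(1 - 0.188) = 909.
From dy/dt = 0: 0.00167·909 - 0.277 = 0.0399z*, so z* = 1.24/0.0399 = 31.1.

x* ≈ 909, y* ≈ 19.2, z* ≈ 31.1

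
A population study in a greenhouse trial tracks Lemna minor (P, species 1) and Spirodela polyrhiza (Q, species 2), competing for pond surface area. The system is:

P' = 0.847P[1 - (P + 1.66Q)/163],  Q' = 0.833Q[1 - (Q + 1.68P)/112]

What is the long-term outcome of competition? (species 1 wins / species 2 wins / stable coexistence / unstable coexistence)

Compare the nullcline intercepts: K1/α12 = 163/1.66 = 98.2 < K2 = 112; K2/α21 = 112/1.68 = 66.7 < K1 = 163.
Since both are reversed, neither can invade when rare; the interior point is a saddle.

unstable coexistence (outcome depends on initial conditions)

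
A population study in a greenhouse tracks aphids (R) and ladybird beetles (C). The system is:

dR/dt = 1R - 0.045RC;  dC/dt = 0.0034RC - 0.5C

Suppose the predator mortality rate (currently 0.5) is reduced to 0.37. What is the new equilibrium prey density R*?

R* ≈ 109

At the interior fixed point, setting dC/dt = 0 with C > 0 fixes R* = (predator death rate)/(RC coefficient) — independent of the other coefficients.
With the change, R* = 0.37/0.0034 = 109; it falls from 147.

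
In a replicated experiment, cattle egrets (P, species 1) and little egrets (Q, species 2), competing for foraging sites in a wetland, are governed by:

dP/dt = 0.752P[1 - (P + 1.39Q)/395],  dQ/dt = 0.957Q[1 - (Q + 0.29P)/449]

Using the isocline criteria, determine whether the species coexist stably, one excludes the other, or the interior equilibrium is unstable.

species 2 excludes species 1

Compare the nullcline intercepts: K1/α12 = 395/1.39 = 284 < K2 = 449; K2/α21 = 449/0.29 = 1550 > K1 = 395.
Since the inequalities point opposite ways, species 2 can invade but species 1 cannot.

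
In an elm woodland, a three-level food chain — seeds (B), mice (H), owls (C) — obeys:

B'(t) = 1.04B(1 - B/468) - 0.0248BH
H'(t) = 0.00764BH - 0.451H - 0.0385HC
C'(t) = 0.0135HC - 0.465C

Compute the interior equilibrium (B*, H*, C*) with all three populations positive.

B* ≈ 83.6, H* ≈ 34.4, C* ≈ 4.88

From dC/dt = 0: 0.0135H* = 0.465, so H* = 34.4.
From dB/dt = 0: 1.04(1 - B*/468) = 0.0248·34.4, giving B* = 468·(1 - 0.821) = 83.6.
From dH/dt = 0: 0.00764·83.6 - 0.451 = 0.0385C*, so C* = 0.188/0.0385 = 4.88.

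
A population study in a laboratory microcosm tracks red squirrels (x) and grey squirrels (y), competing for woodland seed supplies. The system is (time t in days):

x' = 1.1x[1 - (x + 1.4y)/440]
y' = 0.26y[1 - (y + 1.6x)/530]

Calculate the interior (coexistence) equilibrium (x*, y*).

Setting both brackets to zero gives the nullclines x + 1.4y = 440 and 1.6x + y = 530.
Substituting y = 530 - 1.6x into the first: x(1 - 1.4·1.6) = 440 - 1.4·530.
So x* = -302/-1.24 = 244, and then y* = 530 - 1.6·244 = 140.

x* ≈ 244, y* ≈ 140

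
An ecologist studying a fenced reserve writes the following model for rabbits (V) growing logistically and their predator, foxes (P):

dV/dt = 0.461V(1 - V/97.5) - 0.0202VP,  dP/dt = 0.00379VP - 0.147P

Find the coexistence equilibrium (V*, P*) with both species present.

From dP/dt = 0 with P > 0: 0.00379V* = 0.147, so V* = 38.8.
Substitute into dV/dt = 0: 0.461(1 - 38.8/97.5) = 0.0202P*.
The bracket is 0.602, giving P* = 0.278/0.0202 = 13.7.

V* ≈ 38.8, P* ≈ 13.7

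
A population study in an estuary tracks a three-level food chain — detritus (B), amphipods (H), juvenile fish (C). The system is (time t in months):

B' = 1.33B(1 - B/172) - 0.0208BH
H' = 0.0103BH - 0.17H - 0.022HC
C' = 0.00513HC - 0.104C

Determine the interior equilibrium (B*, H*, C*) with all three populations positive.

From dC/dt = 0: 0.00513H* = 0.104, so H* = 20.3.
From dB/dt = 0: 1.33(1 - B*/172) = 0.0208·20.3, giving B* = 172·(1 - 0.317) = 117.
From dH/dt = 0: 0.0103·117 - 0.17 = 0.022C*, so C* = 1.04/0.022 = 47.3.

B* ≈ 117, H* ≈ 20.3, C* ≈ 47.3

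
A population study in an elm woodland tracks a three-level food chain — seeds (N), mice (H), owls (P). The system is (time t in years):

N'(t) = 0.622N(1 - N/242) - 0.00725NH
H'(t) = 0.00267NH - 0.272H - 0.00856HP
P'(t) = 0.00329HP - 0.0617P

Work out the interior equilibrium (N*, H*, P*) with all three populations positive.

N* ≈ 189, H* ≈ 18.8, P* ≈ 27.2

From dP/dt = 0: 0.00329H* = 0.0617, so H* = 18.8.
From dN/dt = 0: 0.622(1 - N*/242) = 0.00725·18.8, giving N* = 242·(1 - 0.219) = 189.
From dH/dt = 0: 0.00267·189 - 0.272 = 0.00856P*, so P* = 0.233/0.00856 = 27.2.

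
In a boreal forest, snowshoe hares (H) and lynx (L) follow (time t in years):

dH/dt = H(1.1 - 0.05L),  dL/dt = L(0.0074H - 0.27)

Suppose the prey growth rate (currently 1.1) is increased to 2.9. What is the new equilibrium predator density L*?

At the interior fixed point, setting dH/dt = 0 with H > 0 fixes L* = (prey growth rate)/(HL coefficient) — independent of the other coefficients.
With the change, L* = 2.9/0.05 = 58; it rises from 22.

L* ≈ 58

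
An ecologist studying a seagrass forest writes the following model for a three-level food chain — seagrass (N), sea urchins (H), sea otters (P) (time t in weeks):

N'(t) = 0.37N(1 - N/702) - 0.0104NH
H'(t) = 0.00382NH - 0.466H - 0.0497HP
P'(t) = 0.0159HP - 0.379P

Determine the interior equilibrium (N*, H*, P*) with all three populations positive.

N* ≈ 232, H* ≈ 23.8, P* ≈ 8.43

From dP/dt = 0: 0.0159H* = 0.379, so H* = 23.8.
From dN/dt = 0: 0.37(1 - N*/702) = 0.0104·23.8, giving N* = 702·(1 - 0.67) = 232.
From dH/dt = 0: 0.00382·232 - 0.466 = 0.0497P*, so P* = 0.419/0.0497 = 8.43.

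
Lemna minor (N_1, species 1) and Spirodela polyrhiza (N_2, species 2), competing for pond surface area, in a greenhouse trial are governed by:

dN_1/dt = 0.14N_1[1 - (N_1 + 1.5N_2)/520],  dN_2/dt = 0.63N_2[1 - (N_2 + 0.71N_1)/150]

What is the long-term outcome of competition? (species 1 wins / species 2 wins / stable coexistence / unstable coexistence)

Compare the nullcline intercepts: K1/α12 = 520/1.5 = 347 > K2 = 150; K2/α21 = 150/0.71 = 211 < K1 = 520.
Since the inequalities point opposite ways, species 1 can invade but species 2 cannot.

species 1 excludes species 2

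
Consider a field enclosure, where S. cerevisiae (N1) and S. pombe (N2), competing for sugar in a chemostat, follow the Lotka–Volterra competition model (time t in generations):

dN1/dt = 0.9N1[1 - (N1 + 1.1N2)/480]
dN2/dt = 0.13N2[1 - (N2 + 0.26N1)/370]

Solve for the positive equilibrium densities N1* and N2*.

N1* ≈ 102, N2* ≈ 343

Setting both brackets to zero gives the nullclines N1 + 1.1N2 = 480 and 0.26N1 + N2 = 370.
Substituting N2 = 370 - 0.26N1 into the first: N1(1 - 1.1·0.26) = 480 - 1.1·370.
So N1* = 73/0.714 = 102, and then N2* = 370 - 0.26·102 = 343.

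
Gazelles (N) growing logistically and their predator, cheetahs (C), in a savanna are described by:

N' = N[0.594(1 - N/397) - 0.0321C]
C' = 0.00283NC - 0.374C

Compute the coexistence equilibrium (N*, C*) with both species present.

From dC/dt = 0 with C > 0: 0.00283N* = 0.374, so N* = 132.
Substitute into dN/dt = 0: 0.594(1 - 132/397) = 0.0321C*.
The bracket is 0.667, giving C* = 0.396/0.0321 = 12.3.

N* ≈ 132, C* ≈ 12.3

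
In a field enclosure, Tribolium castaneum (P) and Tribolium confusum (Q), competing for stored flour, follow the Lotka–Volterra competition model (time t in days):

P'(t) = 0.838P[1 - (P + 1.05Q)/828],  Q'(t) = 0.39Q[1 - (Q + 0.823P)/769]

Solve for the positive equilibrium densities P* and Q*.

Setting both brackets to zero gives the nullclines P + 1.05Q = 828 and 0.823P + Q = 769.
Substituting Q = 769 - 0.823P into the first: P(1 - 1.05·0.823) = 828 - 1.05·769.
So P* = 20.5/0.136 = 151, and then Q* = 769 - 0.823·151 = 645.

P* ≈ 151, Q* ≈ 645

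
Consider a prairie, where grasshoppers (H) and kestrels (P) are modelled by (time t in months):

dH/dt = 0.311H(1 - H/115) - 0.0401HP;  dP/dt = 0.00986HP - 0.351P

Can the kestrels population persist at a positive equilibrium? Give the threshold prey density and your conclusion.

The predator equation gives dP/dt > 0 only when H > 0.351/0.00986 = 35.6.
Without the predator, H → K = 115. Since 115 > 35.6, the predator can invade and persist.

Threshold H = 35.6; K > 35.6, so yes, the predator persists.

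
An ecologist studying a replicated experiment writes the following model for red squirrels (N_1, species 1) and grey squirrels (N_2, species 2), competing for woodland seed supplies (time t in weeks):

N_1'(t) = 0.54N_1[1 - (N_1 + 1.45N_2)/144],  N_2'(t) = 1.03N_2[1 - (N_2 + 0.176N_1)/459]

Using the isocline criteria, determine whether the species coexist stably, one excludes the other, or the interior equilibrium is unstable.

species 2 excludes species 1

Compare the nullcline intercepts: K1/α12 = 144/1.45 = 99.3 < K2 = 459; K2/α21 = 459/0.176 = 2610 > K1 = 144.
Since the inequalities point opposite ways, species 2 can invade but species 1 cannot.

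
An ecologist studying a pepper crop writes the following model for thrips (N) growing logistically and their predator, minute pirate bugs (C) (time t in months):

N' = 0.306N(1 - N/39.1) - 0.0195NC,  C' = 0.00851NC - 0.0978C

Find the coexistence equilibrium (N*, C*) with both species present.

From dC/dt = 0 with C > 0: 0.00851N* = 0.0978, so N* = 11.5.
Substitute into dN/dt = 0: 0.306(1 - 11.5/39.1) = 0.0195C*.
The bracket is 0.706, giving C* = 0.216/0.0195 = 11.1.

N* ≈ 11.5, C* ≈ 11.1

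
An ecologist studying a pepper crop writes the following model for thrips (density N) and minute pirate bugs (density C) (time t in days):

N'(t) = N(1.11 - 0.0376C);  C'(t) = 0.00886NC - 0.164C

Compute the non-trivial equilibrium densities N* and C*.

Set dC/dt = 0 with C > 0: 0.00886N - 0.164 = 0, so N* = 0.164/0.00886 = 18.5.
Set dN/dt = 0 with N > 0: 1.11 - 0.0376C = 0, so C* = 1.11/0.0376 = 29.5.

N* ≈ 18.5, C* ≈ 29.5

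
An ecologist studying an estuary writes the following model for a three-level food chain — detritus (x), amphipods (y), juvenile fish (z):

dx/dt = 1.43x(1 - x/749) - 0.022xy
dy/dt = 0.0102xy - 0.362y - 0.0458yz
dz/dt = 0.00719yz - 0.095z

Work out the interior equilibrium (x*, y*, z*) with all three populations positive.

From dz/dt = 0: 0.00719y* = 0.095, so y* = 13.2.
From dx/dt = 0: 1.43(1 - x*/749) = 0.022·13.2, giving x* = 749·(1 - 0.203) = 597.
From dy/dt = 0: 0.0102·597 - 0.362 = 0.0458z*, so z* = 5.72/0.0458 = 125.

x* ≈ 597, y* ≈ 13.2, z* ≈ 125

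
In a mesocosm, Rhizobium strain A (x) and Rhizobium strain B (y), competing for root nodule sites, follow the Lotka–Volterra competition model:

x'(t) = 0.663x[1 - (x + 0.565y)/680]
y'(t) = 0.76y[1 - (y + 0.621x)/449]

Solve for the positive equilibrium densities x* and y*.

x* ≈ 657, y* ≈ 41.2

Setting both brackets to zero gives the nullclines x + 0.565y = 680 and 0.621x + y = 449.
Substituting y = 449 - 0.621x into the first: x(1 - 0.565·0.621) = 680 - 0.565·449.
So x* = 426/0.649 = 657, and then y* = 449 - 0.621·657 = 41.2.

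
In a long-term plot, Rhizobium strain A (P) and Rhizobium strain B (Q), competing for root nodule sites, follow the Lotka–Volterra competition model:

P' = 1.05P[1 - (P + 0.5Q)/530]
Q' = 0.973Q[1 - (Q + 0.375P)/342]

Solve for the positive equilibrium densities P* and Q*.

Setting both brackets to zero gives the nullclines P + 0.5Q = 530 and 0.375P + Q = 342.
Substituting Q = 342 - 0.375P into the first: P(1 - 0.5·0.375) = 530 - 0.5·342.
So P* = 359/0.812 = 442, and then Q* = 342 - 0.375·442 = 176.

P* ≈ 442, Q* ≈ 176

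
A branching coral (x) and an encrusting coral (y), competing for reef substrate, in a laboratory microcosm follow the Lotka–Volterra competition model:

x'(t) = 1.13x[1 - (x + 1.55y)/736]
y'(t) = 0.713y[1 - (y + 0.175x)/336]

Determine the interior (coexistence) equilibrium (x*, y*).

x* ≈ 295, y* ≈ 284

Setting both brackets to zero gives the nullclines x + 1.55y = 736 and 0.175x + y = 336.
Substituting y = 336 - 0.175x into the first: x(1 - 1.55·0.175) = 736 - 1.55·336.
So x* = 215/0.729 = 295, and then y* = 336 - 0.175·295 = 284.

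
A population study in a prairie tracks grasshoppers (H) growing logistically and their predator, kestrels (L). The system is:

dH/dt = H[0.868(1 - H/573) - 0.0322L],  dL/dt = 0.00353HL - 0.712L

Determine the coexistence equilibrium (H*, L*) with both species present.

From dL/dt = 0 with L > 0: 0.00353H* = 0.712, so H* = 202.
Substitute into dH/dt = 0: 0.868(1 - 202/573) = 0.0322L*.
The bracket is 0.648, giving L* = 0.562/0.0322 = 17.5.

H* ≈ 202, L* ≈ 17.5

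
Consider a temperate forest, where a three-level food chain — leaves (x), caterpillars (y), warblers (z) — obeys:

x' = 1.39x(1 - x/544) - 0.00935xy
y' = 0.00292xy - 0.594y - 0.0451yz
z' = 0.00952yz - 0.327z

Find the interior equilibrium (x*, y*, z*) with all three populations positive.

From dz/dt = 0: 0.00952y* = 0.327, so y* = 34.3.
From dx/dt = 0: 1.39(1 - x*/544) = 0.00935·34.3, giving x* = 544·(1 - 0.231) = 418.
From dy/dt = 0: 0.00292·418 - 0.594 = 0.0451z*, so z* = 0.627/0.0451 = 13.9.

x* ≈ 418, y* ≈ 34.3, z* ≈ 13.9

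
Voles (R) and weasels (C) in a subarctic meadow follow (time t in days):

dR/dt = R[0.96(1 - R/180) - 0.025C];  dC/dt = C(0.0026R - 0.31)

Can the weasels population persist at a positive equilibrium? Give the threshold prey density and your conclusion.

Threshold R = 119; K > 119, so yes, the predator persists.

The predator equation gives dC/dt > 0 only when R > 0.31/0.0026 = 119.
Without the predator, R → K = 180. Since 180 > 119, the predator can invade and persist.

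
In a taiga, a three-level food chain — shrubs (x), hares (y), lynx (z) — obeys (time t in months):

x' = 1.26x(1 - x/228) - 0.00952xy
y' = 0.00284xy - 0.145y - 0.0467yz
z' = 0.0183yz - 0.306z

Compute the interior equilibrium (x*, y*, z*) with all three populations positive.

x* ≈ 199, y* ≈ 16.7, z* ≈ 9.01

From dz/dt = 0: 0.0183y* = 0.306, so y* = 16.7.
From dx/dt = 0: 1.26(1 - x*/228) = 0.00952·16.7, giving x* = 228·(1 - 0.126) = 199.
From dy/dt = 0: 0.00284·199 - 0.145 = 0.0467z*, so z* = 0.421/0.0467 = 9.01.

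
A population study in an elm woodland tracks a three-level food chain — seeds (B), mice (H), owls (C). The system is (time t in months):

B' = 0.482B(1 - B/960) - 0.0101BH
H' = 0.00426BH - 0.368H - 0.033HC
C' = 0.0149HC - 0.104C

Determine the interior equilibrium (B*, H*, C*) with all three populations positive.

B* ≈ 820, H* ≈ 6.98, C* ≈ 94.7

From dC/dt = 0: 0.0149H* = 0.104, so H* = 6.98.
From dB/dt = 0: 0.482(1 - B*/960) = 0.0101·6.98, giving B* = 960·(1 - 0.146) = 820.
From dH/dt = 0: 0.00426·820 - 0.368 = 0.033C*, so C* = 3.12/0.033 = 94.7.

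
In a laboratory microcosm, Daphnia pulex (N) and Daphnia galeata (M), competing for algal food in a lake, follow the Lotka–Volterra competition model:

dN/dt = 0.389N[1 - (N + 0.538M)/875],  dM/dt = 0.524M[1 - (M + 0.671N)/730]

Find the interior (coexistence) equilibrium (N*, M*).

N* ≈ 755, M* ≈ 224

Setting both brackets to zero gives the nullclines N + 0.538M = 875 and 0.671N + M = 730.
Substituting M = 730 - 0.671N into the first: N(1 - 0.538·0.671) = 875 - 0.538·730.
So N* = 482/0.639 = 755, and then M* = 730 - 0.671·755 = 224.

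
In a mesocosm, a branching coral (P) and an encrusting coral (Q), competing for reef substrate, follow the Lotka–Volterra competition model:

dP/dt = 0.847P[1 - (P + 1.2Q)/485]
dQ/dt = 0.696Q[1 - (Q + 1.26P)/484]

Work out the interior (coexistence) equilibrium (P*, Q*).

Setting both brackets to zero gives the nullclines P + 1.2Q = 485 and 1.26P + Q = 484.
Substituting Q = 484 - 1.26P into the first: P(1 - 1.2·1.26) = 485 - 1.2·484.
So P* = -95.8/-0.512 = 187, and then Q* = 484 - 1.26·187 = 248.

P* ≈ 187, Q* ≈ 248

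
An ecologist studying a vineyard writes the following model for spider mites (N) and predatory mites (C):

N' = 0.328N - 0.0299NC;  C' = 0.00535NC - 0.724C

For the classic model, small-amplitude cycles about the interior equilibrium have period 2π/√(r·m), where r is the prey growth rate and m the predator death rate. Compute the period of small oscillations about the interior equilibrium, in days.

T ≈ 12.9 days

Here r = 0.328 and m = 0.724, so r·m = 0.237.
ω = √0.237 = 0.487 per day, hence T = 2π/ω ≈ 12.9 days.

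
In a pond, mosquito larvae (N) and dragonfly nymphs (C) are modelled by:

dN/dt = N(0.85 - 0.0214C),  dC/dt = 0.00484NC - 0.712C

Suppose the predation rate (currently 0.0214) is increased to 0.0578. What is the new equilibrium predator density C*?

At the interior fixed point, setting dN/dt = 0 with N > 0 fixes C* = (prey growth rate)/(NC coefficient) — independent of the other coefficients.
With the change, C* = 0.85/0.0578 = 14.7; it falls from 39.7.

C* ≈ 14.7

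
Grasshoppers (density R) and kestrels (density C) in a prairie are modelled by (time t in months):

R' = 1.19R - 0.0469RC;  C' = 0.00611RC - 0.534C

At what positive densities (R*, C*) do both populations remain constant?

Set dC/dt = 0 with C > 0: 0.00611R - 0.534 = 0, so R* = 0.534/0.00611 = 87.4.
Set dR/dt = 0 with R > 0: 1.19 - 0.0469C = 0, so C* = 1.19/0.0469 = 25.4.

R* ≈ 87.4, C* ≈ 25.4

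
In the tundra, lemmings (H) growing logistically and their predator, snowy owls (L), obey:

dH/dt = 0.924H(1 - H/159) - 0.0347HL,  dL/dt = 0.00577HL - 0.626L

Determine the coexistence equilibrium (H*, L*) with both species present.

H* ≈ 108, L* ≈ 8.46

From dL/dt = 0 with L > 0: 0.00577H* = 0.626, so H* = 108.
Substitute into dH/dt = 0: 0.924(1 - 108/159) = 0.0347L*.
The bracket is 0.318, giving L* = 0.294/0.0347 = 8.46.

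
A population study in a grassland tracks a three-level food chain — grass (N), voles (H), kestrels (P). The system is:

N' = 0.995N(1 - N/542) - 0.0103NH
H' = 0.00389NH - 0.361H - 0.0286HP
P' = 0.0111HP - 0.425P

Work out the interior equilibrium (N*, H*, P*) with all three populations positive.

From dP/dt = 0: 0.0111H* = 0.425, so H* = 38.3.
From dN/dt = 0: 0.995(1 - N*/542) = 0.0103·38.3, giving N* = 542·(1 - 0.396) = 327.
From dH/dt = 0: 0.00389·327 - 0.361 = 0.0286P*, so P* = 0.912/0.0286 = 31.9.

N* ≈ 327, H* ≈ 38.3, P* ≈ 31.9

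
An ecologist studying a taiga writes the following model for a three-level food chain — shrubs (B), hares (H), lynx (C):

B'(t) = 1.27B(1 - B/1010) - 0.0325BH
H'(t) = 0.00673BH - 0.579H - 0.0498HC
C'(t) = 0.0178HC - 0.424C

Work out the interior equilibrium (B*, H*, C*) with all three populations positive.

B* ≈ 394, H* ≈ 23.8, C* ≈ 41.7

From dC/dt = 0: 0.0178H* = 0.424, so H* = 23.8.
From dB/dt = 0: 1.27(1 - B*/1010) = 0.0325·23.8, giving B* = 1010·(1 - 0.61) = 394.
From dH/dt = 0: 0.00673·394 - 0.579 = 0.0498C*, so C* = 2.07/0.0498 = 41.7.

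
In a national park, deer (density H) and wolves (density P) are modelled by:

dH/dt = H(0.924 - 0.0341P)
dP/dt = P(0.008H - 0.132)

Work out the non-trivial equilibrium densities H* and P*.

H* ≈ 16.5, P* ≈ 27.1

Set dP/dt = 0 with P > 0: 0.008H - 0.132 = 0, so H* = 0.132/0.008 = 16.5.
Set dH/dt = 0 with H > 0: 0.924 - 0.0341P = 0, so P* = 0.924/0.0341 = 27.1.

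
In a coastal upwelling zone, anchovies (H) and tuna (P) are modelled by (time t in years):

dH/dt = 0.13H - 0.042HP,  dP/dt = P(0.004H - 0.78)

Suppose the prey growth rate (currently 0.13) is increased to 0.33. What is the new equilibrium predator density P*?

P* ≈ 7.86

At the interior fixed point, setting dH/dt = 0 with H > 0 fixes P* = (prey growth rate)/(HP coefficient) — independent of the other coefficients.
With the change, P* = 0.33/0.042 = 7.86; it rises from 3.1.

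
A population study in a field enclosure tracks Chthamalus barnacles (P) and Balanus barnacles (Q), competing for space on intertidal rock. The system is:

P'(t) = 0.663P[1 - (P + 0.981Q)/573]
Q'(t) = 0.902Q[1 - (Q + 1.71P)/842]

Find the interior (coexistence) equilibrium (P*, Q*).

Setting both brackets to zero gives the nullclines P + 0.981Q = 573 and 1.71P + Q = 842.
Substituting Q = 842 - 1.71P into the first: P(1 - 0.981·1.71) = 573 - 0.981·842.
So P* = -253/-0.678 = 373, and then Q* = 842 - 1.71·373 = 203.

P* ≈ 373, Q* ≈ 203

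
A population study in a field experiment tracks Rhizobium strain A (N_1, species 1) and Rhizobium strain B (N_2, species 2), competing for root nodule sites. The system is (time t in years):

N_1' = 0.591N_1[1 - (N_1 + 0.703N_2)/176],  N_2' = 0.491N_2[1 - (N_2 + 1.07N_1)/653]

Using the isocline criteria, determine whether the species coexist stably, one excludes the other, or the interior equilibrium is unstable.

species 2 excludes species 1

Compare the nullcline intercepts: K1/α12 = 176/0.703 = 250 < K2 = 653; K2/α21 = 653/1.07 = 610 > K1 = 176.
Since the inequalities point opposite ways, species 2 can invade but species 1 cannot.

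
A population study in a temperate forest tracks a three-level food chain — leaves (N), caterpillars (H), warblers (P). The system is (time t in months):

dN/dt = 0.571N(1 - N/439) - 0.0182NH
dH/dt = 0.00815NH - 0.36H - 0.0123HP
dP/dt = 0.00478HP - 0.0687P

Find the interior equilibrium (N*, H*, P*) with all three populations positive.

From dP/dt = 0: 0.00478H* = 0.0687, so H* = 14.4.
From dN/dt = 0: 0.571(1 - N*/439) = 0.0182·14.4, giving N* = 439·(1 - 0.458) = 238.
From dH/dt = 0: 0.00815·238 - 0.36 = 0.0123P*, so P* = 1.58/0.0123 = 128.

N* ≈ 238, H* ≈ 14.4, P* ≈ 128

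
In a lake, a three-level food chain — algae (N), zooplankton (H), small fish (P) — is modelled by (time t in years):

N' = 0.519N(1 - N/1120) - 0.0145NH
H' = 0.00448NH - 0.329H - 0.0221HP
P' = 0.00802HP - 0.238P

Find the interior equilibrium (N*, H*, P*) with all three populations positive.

N* ≈ 191, H* ≈ 29.7, P* ≈ 23.9

From dP/dt = 0: 0.00802H* = 0.238, so H* = 29.7.
From dN/dt = 0: 0.519(1 - N*/1120) = 0.0145·29.7, giving N* = 1120·(1 - 0.829) = 191.
From dH/dt = 0: 0.00448·191 - 0.329 = 0.0221P*, so P* = 0.529/0.0221 = 23.9.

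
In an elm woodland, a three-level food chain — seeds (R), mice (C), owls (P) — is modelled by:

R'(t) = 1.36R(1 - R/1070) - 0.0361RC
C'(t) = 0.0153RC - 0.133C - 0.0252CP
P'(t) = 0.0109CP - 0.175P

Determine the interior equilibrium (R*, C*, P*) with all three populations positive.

From dP/dt = 0: 0.0109C* = 0.175, so C* = 16.1.
From dR/dt = 0: 1.36(1 - R*/1070) = 0.0361·16.1, giving R* = 1070·(1 - 0.426) = 614.
From dC/dt = 0: 0.0153·614 - 0.133 = 0.0252P*, so P* = 9.26/0.0252 = 368.

R* ≈ 614, C* ≈ 16.1, P* ≈ 368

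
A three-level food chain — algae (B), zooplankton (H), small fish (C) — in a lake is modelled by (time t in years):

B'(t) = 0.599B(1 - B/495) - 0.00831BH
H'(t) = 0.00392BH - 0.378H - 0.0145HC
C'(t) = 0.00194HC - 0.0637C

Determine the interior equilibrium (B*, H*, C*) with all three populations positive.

B* ≈ 270, H* ≈ 32.8, C* ≈ 46.8

From dC/dt = 0: 0.00194H* = 0.0637, so H* = 32.8.
From dB/dt = 0: 0.599(1 - B*/495) = 0.00831·32.8, giving B* = 495·(1 - 0.456) = 270.
From dH/dt = 0: 0.00392·270 - 0.378 = 0.0145C*, so C* = 0.678/0.0145 = 46.8.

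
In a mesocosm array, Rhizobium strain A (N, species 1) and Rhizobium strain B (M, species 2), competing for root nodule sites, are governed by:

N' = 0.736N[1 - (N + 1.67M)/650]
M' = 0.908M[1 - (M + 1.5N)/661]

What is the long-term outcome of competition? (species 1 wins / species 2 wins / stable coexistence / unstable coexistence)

Compare the nullcline intercepts: K1/α12 = 650/1.67 = 389 < K2 = 661; K2/α21 = 661/1.5 = 441 < K1 = 650.
Since both are reversed, neither can invade when rare; the interior point is a saddle.

unstable coexistence (outcome depends on initial conditions)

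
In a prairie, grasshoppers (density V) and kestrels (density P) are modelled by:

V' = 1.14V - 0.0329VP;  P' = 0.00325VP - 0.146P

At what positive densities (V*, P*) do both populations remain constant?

Set dP/dt = 0 with P > 0: 0.00325V - 0.146 = 0, so V* = 0.146/0.00325 = 44.9.
Set dV/dt = 0 with V > 0: 1.14 - 0.0329P = 0, so P* = 1.14/0.0329 = 34.7.

V* ≈ 44.9, P* ≈ 34.7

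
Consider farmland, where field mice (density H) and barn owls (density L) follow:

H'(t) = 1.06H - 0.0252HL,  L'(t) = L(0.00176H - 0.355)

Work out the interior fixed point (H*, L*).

H* ≈ 202, L* ≈ 42.1

Set dL/dt = 0 with L > 0: 0.00176H - 0.355 = 0, so H* = 0.355/0.00176 = 202.
Set dH/dt = 0 with H > 0: 1.06 - 0.0252L = 0, so L* = 1.06/0.0252 = 42.1.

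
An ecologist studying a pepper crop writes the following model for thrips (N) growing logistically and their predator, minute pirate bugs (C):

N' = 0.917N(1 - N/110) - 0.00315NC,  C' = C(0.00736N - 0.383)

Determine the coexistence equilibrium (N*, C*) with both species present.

From dC/dt = 0 with C > 0: 0.00736N* = 0.383, so N* = 52.
Substitute into dN/dt = 0: 0.917(1 - 52/110) = 0.00315C*.
The bracket is 0.527, giving C* = 0.483/0.00315 = 153.

N* ≈ 52, C* ≈ 153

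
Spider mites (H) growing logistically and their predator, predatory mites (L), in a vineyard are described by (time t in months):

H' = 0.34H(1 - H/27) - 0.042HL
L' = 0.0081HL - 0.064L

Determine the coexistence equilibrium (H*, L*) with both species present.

From dL/dt = 0 with L > 0: 0.0081H* = 0.064, so H* = 7.9.
Substitute into dH/dt = 0: 0.34(1 - 7.9/27) = 0.042L*.
The bracket is 0.707, giving L* = 0.241/0.042 = 5.73.

H* ≈ 7.9, L* ≈ 5.73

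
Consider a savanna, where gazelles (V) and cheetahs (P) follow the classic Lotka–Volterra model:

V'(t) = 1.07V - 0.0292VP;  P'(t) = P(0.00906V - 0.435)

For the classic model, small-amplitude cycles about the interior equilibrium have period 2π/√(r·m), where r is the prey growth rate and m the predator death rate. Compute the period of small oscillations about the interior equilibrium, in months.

T ≈ 9.21 months

Here r = 1.07 and m = 0.435, so r·m = 0.465.
ω = √0.465 = 0.682 per month, hence T = 2π/ω ≈ 9.21 months.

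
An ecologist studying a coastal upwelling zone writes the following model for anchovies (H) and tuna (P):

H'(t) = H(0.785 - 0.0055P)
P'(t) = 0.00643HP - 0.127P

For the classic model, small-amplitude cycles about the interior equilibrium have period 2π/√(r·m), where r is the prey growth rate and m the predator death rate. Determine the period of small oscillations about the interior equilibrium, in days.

T ≈ 19.9 days

Here r = 0.785 and m = 0.127, so r·m = 0.0997.
ω = √0.0997 = 0.316 per day, hence T = 2π/ω ≈ 19.9 days.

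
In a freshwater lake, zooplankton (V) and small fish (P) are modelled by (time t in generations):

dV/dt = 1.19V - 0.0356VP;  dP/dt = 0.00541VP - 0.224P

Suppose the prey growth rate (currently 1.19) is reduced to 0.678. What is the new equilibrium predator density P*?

At the interior fixed point, setting dV/dt = 0 with V > 0 fixes P* = (prey growth rate)/(VP coefficient) — independent of the other coefficients.
With the change, P* = 0.678/0.0356 = 19; it falls from 33.4.

P* ≈ 19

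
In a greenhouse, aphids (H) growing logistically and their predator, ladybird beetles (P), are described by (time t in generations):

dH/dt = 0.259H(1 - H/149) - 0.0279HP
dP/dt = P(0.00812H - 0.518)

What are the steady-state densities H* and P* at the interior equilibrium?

From dP/dt = 0 with P > 0: 0.00812H* = 0.518, so H* = 63.8.
Substitute into dH/dt = 0: 0.259(1 - 63.8/149) = 0.0279P*.
The bracket is 0.572, giving P* = 0.148/0.0279 = 5.31.

H* ≈ 63.8, P* ≈ 5.31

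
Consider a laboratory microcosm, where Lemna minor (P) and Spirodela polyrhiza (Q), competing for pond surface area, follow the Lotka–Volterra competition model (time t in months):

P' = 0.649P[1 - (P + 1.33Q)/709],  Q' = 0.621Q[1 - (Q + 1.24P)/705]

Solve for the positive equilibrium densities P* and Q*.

Setting both brackets to zero gives the nullclines P + 1.33Q = 709 and 1.24P + Q = 705.
Substituting Q = 705 - 1.24P into the first: P(1 - 1.33·1.24) = 709 - 1.33·705.
So P* = -229/-0.649 = 352, and then Q* = 705 - 1.24·352 = 268.

P* ≈ 352, Q* ≈ 268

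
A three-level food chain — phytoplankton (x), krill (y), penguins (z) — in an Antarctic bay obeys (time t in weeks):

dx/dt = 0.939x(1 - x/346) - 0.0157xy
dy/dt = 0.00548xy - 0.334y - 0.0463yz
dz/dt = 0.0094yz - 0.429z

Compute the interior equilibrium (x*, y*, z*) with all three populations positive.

x* ≈ 82, y* ≈ 45.6, z* ≈ 2.49

From dz/dt = 0: 0.0094y* = 0.429, so y* = 45.6.
From dx/dt = 0: 0.939(1 - x*/346) = 0.0157·45.6, giving x* = 346·(1 - 0.763) = 82.
From dy/dt = 0: 0.00548·82 - 0.334 = 0.0463z*, so z* = 0.115/0.0463 = 2.49.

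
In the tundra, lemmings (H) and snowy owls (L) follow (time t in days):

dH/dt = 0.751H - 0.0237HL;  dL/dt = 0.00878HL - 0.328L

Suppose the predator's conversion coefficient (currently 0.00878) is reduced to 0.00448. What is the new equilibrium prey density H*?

H* ≈ 73.2

At the interior fixed point, setting dL/dt = 0 with L > 0 fixes H* = (predator death rate)/(HL coefficient) — independent of the other coefficients.
With the change, H* = 0.328/0.00448 = 73.2; it rises from 37.4.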